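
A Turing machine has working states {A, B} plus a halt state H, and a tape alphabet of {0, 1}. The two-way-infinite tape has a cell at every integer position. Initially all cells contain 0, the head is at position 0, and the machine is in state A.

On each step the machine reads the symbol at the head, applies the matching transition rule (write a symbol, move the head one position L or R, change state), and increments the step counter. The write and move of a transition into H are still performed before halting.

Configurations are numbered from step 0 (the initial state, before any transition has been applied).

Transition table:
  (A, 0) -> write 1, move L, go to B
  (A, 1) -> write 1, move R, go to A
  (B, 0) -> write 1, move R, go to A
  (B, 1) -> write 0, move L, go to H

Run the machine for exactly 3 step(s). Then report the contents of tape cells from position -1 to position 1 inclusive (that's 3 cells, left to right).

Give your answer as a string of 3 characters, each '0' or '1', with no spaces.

Answer: 110

Derivation:
Step 1: in state A at pos 0, read 0 -> (A,0)->write 1,move L,goto B. Now: state=B, head=-1, tape[-2..1]=0010 (head:  ^)
Step 2: in state B at pos -1, read 0 -> (B,0)->write 1,move R,goto A. Now: state=A, head=0, tape[-2..1]=0110 (head:   ^)
Step 3: in state A at pos 0, read 1 -> (A,1)->write 1,move R,goto A. Now: state=A, head=1, tape[-2..2]=01100 (head:    ^)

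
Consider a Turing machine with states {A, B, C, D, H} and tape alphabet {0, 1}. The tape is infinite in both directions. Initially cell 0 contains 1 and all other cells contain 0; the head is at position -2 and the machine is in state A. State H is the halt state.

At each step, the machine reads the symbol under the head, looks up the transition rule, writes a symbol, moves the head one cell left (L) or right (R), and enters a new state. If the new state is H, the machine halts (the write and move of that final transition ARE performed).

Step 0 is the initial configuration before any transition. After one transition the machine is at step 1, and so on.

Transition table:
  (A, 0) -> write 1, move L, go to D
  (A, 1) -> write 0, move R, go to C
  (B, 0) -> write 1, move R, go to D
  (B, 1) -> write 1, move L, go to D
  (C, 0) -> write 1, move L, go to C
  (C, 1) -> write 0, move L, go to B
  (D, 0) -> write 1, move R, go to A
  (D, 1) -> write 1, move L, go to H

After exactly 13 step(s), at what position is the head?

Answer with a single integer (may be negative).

Answer: 1

Derivation:
Step 1: in state A at pos -2, read 0 -> (A,0)->write 1,move L,goto D. Now: state=D, head=-3, tape[-4..1]=001010 (head:  ^)
Step 2: in state D at pos -3, read 0 -> (D,0)->write 1,move R,goto A. Now: state=A, head=-2, tape[-4..1]=011010 (head:   ^)
Step 3: in state A at pos -2, read 1 -> (A,1)->write 0,move R,goto C. Now: state=C, head=-1, tape[-4..1]=010010 (head:    ^)
Step 4: in state C at pos -1, read 0 -> (C,0)->write 1,move L,goto C. Now: state=C, head=-2, tape[-4..1]=010110 (head:   ^)
Step 5: in state C at pos -2, read 0 -> (C,0)->write 1,move L,goto C. Now: state=C, head=-3, tape[-4..1]=011110 (head:  ^)
Step 6: in state C at pos -3, read 1 -> (C,1)->write 0,move L,goto B. Now: state=B, head=-4, tape[-5..1]=0001110 (head:  ^)
Step 7: in state B at pos -4, read 0 -> (B,0)->write 1,move R,goto D. Now: state=D, head=-3, tape[-5..1]=0101110 (head:   ^)
Step 8: in state D at pos -3, read 0 -> (D,0)->write 1,move R,goto A. Now: state=A, head=-2, tape[-5..1]=0111110 (head:    ^)
Step 9: in state A at pos -2, read 1 -> (A,1)->write 0,move R,goto C. Now: state=C, head=-1, tape[-5..1]=0110110 (head:     ^)
Step 10: in state C at pos -1, read 1 -> (C,1)->write 0,move L,goto B. Now: state=B, head=-2, tape[-5..1]=0110010 (head:    ^)
Step 11: in state B at pos -2, read 0 -> (B,0)->write 1,move R,goto D. Now: state=D, head=-1, tape[-5..1]=0111010 (head:     ^)
Step 12: in state D at pos -1, read 0 -> (D,0)->write 1,move R,goto A. Now: state=A, head=0, tape[-5..1]=0111110 (head:      ^)
Step 13: in state A at pos 0, read 1 -> (A,1)->write 0,move R,goto C. Now: state=C, head=1, tape[-5..2]=01111000 (head:       ^)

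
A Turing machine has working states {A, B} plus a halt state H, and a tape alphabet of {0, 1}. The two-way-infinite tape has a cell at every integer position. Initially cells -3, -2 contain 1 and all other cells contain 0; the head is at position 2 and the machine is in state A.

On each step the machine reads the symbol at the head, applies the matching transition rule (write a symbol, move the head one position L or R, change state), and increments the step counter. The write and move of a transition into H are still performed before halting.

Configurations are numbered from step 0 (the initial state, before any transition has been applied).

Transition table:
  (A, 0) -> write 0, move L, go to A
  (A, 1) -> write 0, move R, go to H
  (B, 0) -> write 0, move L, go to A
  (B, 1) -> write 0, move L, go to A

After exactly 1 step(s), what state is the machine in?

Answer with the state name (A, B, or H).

Answer: A

Derivation:
Step 1: in state A at pos 2, read 0 -> (A,0)->write 0,move L,goto A. Now: state=A, head=1, tape[-4..3]=01100000 (head:      ^)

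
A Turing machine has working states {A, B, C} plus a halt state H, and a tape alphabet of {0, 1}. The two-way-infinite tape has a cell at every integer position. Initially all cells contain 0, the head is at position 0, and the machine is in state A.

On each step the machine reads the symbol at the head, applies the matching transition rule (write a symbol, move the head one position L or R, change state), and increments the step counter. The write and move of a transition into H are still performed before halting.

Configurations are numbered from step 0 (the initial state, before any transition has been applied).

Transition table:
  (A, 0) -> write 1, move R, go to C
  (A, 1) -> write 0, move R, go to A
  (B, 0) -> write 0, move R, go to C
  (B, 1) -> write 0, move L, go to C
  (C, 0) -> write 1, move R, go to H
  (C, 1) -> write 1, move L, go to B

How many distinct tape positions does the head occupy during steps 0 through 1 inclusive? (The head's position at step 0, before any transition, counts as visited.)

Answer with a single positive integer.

Step 1: in state A at pos 0, read 0 -> (A,0)->write 1,move R,goto C. Now: state=C, head=1, tape[-1..2]=0100 (head:   ^)
Head positions at steps 0..1: starting at 0, distinct positions visited = {0, 1} -> 2 position(s)

Answer: 2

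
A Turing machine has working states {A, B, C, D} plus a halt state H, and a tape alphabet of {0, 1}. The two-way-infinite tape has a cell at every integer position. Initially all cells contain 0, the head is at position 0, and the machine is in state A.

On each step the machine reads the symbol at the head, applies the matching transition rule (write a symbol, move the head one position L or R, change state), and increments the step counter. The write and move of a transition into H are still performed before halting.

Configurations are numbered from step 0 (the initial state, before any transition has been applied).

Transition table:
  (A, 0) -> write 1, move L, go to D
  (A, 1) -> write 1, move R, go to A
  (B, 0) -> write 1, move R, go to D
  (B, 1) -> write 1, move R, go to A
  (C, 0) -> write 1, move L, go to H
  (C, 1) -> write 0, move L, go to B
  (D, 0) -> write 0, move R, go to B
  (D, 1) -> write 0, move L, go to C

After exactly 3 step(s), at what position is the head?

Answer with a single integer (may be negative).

Answer: 1

Derivation:
Step 1: in state A at pos 0, read 0 -> (A,0)->write 1,move L,goto D. Now: state=D, head=-1, tape[-2..1]=0010 (head:  ^)
Step 2: in state D at pos -1, read 0 -> (D,0)->write 0,move R,goto B. Now: state=B, head=0, tape[-2..1]=0010 (head:   ^)
Step 3: in state B at pos 0, read 1 -> (B,1)->write 1,move R,goto A. Now: state=A, head=1, tape[-2..2]=00100 (head:    ^)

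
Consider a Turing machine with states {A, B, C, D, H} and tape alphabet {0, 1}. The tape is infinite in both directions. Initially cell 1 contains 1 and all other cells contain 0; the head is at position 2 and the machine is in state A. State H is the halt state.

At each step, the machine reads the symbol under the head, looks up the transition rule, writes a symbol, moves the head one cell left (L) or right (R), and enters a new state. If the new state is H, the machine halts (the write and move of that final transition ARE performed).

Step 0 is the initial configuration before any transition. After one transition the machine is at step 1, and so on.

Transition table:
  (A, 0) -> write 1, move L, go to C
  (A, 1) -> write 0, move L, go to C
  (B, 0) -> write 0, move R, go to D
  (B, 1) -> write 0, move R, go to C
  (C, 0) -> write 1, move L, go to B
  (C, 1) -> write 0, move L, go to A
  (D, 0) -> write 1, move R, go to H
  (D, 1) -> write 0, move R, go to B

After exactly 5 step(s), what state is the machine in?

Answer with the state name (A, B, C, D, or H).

Answer: D

Derivation:
Step 1: in state A at pos 2, read 0 -> (A,0)->write 1,move L,goto C. Now: state=C, head=1, tape[0..3]=0110 (head:  ^)
Step 2: in state C at pos 1, read 1 -> (C,1)->write 0,move L,goto A. Now: state=A, head=0, tape[-1..3]=00010 (head:  ^)
Step 3: in state A at pos 0, read 0 -> (A,0)->write 1,move L,goto C. Now: state=C, head=-1, tape[-2..3]=001010 (head:  ^)
Step 4: in state C at pos -1, read 0 -> (C,0)->write 1,move L,goto B. Now: state=B, head=-2, tape[-3..3]=0011010 (head:  ^)
Step 5: in state B at pos -2, read 0 -> (B,0)->write 0,move R,goto D. Now: state=D, head=-1, tape[-3..3]=0011010 (head:   ^)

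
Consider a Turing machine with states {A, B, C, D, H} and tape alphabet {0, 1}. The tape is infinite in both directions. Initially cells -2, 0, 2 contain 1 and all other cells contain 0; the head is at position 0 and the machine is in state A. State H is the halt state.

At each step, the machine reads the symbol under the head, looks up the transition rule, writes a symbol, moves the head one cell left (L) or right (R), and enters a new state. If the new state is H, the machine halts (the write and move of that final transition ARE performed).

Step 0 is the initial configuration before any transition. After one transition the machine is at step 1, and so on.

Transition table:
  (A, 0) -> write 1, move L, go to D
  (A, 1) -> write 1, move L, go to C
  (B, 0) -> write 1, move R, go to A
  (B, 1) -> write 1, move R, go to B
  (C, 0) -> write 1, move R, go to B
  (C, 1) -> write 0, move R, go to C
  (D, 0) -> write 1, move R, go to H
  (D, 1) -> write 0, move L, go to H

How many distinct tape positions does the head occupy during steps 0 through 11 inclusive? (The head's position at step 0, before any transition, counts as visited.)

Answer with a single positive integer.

Answer: 7

Derivation:
Step 1: in state A at pos 0, read 1 -> (A,1)->write 1,move L,goto C. Now: state=C, head=-1, tape[-3..3]=0101010 (head:   ^)
Step 2: in state C at pos -1, read 0 -> (C,0)->write 1,move R,goto B. Now: state=B, head=0, tape[-3..3]=0111010 (head:    ^)
Step 3: in state B at pos 0, read 1 -> (B,1)->write 1,move R,goto B. Now: state=B, head=1, tape[-3..3]=0111010 (head:     ^)
Step 4: in state B at pos 1, read 0 -> (B,0)->write 1,move R,goto A. Now: state=A, head=2, tape[-3..3]=0111110 (head:      ^)
Step 5: in state A at pos 2, read 1 -> (A,1)->write 1,move L,goto C. Now: state=C, head=1, tape[-3..3]=0111110 (head:     ^)
Step 6: in state C at pos 1, read 1 -> (C,1)->write 0,move R,goto C. Now: state=C, head=2, tape[-3..3]=0111010 (head:      ^)
Step 7: in state C at pos 2, read 1 -> (C,1)->write 0,move R,goto C. Now: state=C, head=3, tape[-3..4]=01110000 (head:       ^)
Step 8: in state C at pos 3, read 0 -> (C,0)->write 1,move R,goto B. Now: state=B, head=4, tape[-3..5]=011100100 (head:        ^)
Step 9: in state B at pos 4, read 0 -> (B,0)->write 1,move R,goto A. Now: state=A, head=5, tape[-3..6]=0111001100 (head:         ^)
Step 10: in state A at pos 5, read 0 -> (A,0)->write 1,move L,goto D. Now: state=D, head=4, tape[-3..6]=0111001110 (head:        ^)
Step 11: in state D at pos 4, read 1 -> (D,1)->write 0,move L,goto H. Now: state=H, head=3, tape[-3..6]=0111001010 (head:       ^)
Head positions at steps 0..11: starting at 0, distinct positions visited = {-1, 0, 1, 2, 3, 4, 5} -> 7 position(s)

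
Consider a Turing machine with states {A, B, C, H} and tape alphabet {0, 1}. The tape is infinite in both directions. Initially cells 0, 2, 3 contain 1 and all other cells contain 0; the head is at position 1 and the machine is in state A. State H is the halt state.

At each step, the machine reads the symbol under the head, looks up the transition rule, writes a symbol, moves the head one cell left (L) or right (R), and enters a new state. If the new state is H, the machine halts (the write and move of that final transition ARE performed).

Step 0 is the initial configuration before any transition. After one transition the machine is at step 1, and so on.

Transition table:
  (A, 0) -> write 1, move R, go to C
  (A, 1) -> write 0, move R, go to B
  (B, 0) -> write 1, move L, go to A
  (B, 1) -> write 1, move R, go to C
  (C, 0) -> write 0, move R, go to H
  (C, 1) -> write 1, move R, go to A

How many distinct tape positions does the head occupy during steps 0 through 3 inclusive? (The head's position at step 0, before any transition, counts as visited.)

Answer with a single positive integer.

Step 1: in state A at pos 1, read 0 -> (A,0)->write 1,move R,goto C. Now: state=C, head=2, tape[-1..4]=011110 (head:    ^)
Step 2: in state C at pos 2, read 1 -> (C,1)->write 1,move R,goto A. Now: state=A, head=3, tape[-1..4]=011110 (head:     ^)
Step 3: in state A at pos 3, read 1 -> (A,1)->write 0,move R,goto B. Now: state=B, head=4, tape[-1..5]=0111000 (head:      ^)
Head positions at steps 0..3: starting at 1, distinct positions visited = {1, 2, 3, 4} -> 4 position(s)

Answer: 4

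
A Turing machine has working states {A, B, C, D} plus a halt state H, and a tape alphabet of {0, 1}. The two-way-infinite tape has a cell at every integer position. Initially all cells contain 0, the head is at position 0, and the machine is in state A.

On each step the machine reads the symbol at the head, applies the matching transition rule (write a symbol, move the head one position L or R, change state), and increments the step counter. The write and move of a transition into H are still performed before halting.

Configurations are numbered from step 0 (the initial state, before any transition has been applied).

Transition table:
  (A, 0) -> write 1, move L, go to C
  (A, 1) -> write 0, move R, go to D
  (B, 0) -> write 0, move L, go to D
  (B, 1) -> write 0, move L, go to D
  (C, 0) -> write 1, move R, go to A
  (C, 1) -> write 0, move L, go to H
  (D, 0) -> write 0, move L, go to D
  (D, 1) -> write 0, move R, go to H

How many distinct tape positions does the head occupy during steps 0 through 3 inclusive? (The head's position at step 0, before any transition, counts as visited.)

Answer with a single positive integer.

Answer: 3

Derivation:
Step 1: in state A at pos 0, read 0 -> (A,0)->write 1,move L,goto C. Now: state=C, head=-1, tape[-2..1]=0010 (head:  ^)
Step 2: in state C at pos -1, read 0 -> (C,0)->write 1,move R,goto A. Now: state=A, head=0, tape[-2..1]=0110 (head:   ^)
Step 3: in state A at pos 0, read 1 -> (A,1)->write 0,move R,goto D. Now: state=D, head=1, tape[-2..2]=01000 (head:    ^)
Head positions at steps 0..3: starting at 0, distinct positions visited = {-1, 0, 1} -> 3 position(s)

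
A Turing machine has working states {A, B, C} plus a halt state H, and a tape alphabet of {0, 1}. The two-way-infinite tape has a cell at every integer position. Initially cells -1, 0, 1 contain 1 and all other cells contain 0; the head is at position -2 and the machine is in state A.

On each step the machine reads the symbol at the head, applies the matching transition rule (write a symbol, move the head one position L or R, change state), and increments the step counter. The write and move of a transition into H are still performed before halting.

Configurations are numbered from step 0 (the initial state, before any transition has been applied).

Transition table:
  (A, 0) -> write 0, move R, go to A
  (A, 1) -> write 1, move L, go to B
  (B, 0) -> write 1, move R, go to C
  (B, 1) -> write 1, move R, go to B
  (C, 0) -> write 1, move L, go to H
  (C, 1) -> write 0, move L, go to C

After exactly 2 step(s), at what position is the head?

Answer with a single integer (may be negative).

Answer: -2

Derivation:
Step 1: in state A at pos -2, read 0 -> (A,0)->write 0,move R,goto A. Now: state=A, head=-1, tape[-3..2]=001110 (head:   ^)
Step 2: in state A at pos -1, read 1 -> (A,1)->write 1,move L,goto B. Now: state=B, head=-2, tape[-3..2]=001110 (head:  ^)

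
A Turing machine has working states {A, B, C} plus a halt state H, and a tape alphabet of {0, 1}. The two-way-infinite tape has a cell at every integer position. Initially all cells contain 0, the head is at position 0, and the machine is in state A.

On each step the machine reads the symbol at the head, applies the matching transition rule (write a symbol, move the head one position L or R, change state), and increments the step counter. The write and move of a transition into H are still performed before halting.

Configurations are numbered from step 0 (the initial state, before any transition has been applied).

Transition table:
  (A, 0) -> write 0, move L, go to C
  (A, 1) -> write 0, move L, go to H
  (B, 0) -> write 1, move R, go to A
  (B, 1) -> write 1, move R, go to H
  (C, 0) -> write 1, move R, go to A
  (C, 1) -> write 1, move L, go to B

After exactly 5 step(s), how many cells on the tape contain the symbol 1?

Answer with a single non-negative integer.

Answer: 2

Derivation:
Step 1: in state A at pos 0, read 0 -> (A,0)->write 0,move L,goto C. Now: state=C, head=-1, tape[-2..1]=0000 (head:  ^)
Step 2: in state C at pos -1, read 0 -> (C,0)->write 1,move R,goto A. Now: state=A, head=0, tape[-2..1]=0100 (head:   ^)
Step 3: in state A at pos 0, read 0 -> (A,0)->write 0,move L,goto C. Now: state=C, head=-1, tape[-2..1]=0100 (head:  ^)
Step 4: in state C at pos -1, read 1 -> (C,1)->write 1,move L,goto B. Now: state=B, head=-2, tape[-3..1]=00100 (head:  ^)
Step 5: in state B at pos -2, read 0 -> (B,0)->write 1,move R,goto A. Now: state=A, head=-1, tape[-3..1]=01100 (head:   ^)
Cells containing 1 after step 5: {-2, -1} -> 2 cell(s)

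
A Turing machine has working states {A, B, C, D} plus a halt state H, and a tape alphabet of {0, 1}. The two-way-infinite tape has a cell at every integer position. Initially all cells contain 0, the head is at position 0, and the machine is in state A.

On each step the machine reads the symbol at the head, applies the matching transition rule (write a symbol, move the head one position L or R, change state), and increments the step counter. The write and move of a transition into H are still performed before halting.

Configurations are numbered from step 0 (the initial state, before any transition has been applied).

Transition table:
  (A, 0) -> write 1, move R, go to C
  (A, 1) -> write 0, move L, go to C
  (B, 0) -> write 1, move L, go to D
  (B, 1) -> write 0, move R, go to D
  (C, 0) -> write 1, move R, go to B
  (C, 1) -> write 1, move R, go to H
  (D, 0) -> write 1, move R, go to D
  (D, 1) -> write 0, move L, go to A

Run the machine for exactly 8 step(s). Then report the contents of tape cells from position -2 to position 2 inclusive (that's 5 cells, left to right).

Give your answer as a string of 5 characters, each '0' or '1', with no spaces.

Answer: 00101

Derivation:
Step 1: in state A at pos 0, read 0 -> (A,0)->write 1,move R,goto C. Now: state=C, head=1, tape[-1..2]=0100 (head:   ^)
Step 2: in state C at pos 1, read 0 -> (C,0)->write 1,move R,goto B. Now: state=B, head=2, tape[-1..3]=01100 (head:    ^)
Step 3: in state B at pos 2, read 0 -> (B,0)->write 1,move L,goto D. Now: state=D, head=1, tape[-1..3]=01110 (head:   ^)
Step 4: in state D at pos 1, read 1 -> (D,1)->write 0,move L,goto A. Now: state=A, head=0, tape[-1..3]=01010 (head:  ^)
Step 5: in state A at pos 0, read 1 -> (A,1)->write 0,move L,goto C. Now: state=C, head=-1, tape[-2..3]=000010 (head:  ^)
Step 6: in state C at pos -1, read 0 -> (C,0)->write 1,move R,goto B. Now: state=B, head=0, tape[-2..3]=010010 (head:   ^)
Step 7: in state B at pos 0, read 0 -> (B,0)->write 1,move L,goto D. Now: state=D, head=-1, tape[-2..3]=011010 (head:  ^)
Step 8: in state D at pos -1, read 1 -> (D,1)->write 0,move L,goto A. Now: state=A, head=-2, tape[-3..3]=0001010 (head:  ^)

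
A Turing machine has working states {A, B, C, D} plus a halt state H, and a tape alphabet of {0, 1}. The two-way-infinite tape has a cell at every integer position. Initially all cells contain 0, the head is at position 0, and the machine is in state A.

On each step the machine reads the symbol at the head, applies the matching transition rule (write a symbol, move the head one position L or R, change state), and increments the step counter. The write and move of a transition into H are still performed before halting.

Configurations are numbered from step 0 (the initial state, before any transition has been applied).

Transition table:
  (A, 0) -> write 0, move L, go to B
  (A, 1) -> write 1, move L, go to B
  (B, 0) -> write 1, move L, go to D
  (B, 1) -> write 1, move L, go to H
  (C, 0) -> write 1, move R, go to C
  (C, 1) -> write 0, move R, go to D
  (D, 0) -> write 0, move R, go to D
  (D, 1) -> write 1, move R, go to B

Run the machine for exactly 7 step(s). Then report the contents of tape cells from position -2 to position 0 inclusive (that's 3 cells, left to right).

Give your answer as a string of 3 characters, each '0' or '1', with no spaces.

Step 1: in state A at pos 0, read 0 -> (A,0)->write 0,move L,goto B. Now: state=B, head=-1, tape[-2..1]=0000 (head:  ^)
Step 2: in state B at pos -1, read 0 -> (B,0)->write 1,move L,goto D. Now: state=D, head=-2, tape[-3..1]=00100 (head:  ^)
Step 3: in state D at pos -2, read 0 -> (D,0)->write 0,move R,goto D. Now: state=D, head=-1, tape[-3..1]=00100 (head:   ^)
Step 4: in state D at pos -1, read 1 -> (D,1)->write 1,move R,goto B. Now: state=B, head=0, tape[-3..1]=00100 (head:    ^)
Step 5: in state B at pos 0, read 0 -> (B,0)->write 1,move L,goto D. Now: state=D, head=-1, tape[-3..1]=00110 (head:   ^)
Step 6: in state D at pos -1, read 1 -> (D,1)->write 1,move R,goto B. Now: state=B, head=0, tape[-3..1]=00110 (head:    ^)
Step 7: in state B at pos 0, read 1 -> (B,1)->write 1,move L,goto H. Now: state=H, head=-1, tape[-3..1]=00110 (head:   ^)

Answer: 011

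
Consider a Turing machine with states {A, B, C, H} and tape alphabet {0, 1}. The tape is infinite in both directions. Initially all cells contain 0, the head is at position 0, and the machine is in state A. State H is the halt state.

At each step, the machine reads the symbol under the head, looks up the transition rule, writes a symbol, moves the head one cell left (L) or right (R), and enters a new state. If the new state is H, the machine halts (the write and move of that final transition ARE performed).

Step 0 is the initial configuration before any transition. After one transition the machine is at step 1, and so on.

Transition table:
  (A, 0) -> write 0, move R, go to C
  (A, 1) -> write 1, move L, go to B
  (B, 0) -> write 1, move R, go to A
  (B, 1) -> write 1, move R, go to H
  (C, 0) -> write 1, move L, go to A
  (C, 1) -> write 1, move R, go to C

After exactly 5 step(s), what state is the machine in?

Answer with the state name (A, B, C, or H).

Answer: A

Derivation:
Step 1: in state A at pos 0, read 0 -> (A,0)->write 0,move R,goto C. Now: state=C, head=1, tape[-1..2]=0000 (head:   ^)
Step 2: in state C at pos 1, read 0 -> (C,0)->write 1,move L,goto A. Now: state=A, head=0, tape[-1..2]=0010 (head:  ^)
Step 3: in state A at pos 0, read 0 -> (A,0)->write 0,move R,goto C. Now: state=C, head=1, tape[-1..2]=0010 (head:   ^)
Step 4: in state C at pos 1, read 1 -> (C,1)->write 1,move R,goto C. Now: state=C, head=2, tape[-1..3]=00100 (head:    ^)
Step 5: in state C at pos 2, read 0 -> (C,0)->write 1,move L,goto A. Now: state=A, head=1, tape[-1..3]=00110 (head:   ^)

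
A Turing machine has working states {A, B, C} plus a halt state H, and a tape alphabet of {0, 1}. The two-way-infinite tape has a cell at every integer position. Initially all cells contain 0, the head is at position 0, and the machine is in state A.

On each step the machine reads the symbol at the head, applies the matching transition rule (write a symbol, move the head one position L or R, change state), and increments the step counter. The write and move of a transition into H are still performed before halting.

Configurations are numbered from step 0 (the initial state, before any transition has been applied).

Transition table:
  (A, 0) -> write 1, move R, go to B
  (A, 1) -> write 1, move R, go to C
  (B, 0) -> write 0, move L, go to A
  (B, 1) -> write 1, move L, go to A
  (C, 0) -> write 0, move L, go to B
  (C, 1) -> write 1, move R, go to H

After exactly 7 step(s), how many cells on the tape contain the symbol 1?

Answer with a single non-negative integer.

Step 1: in state A at pos 0, read 0 -> (A,0)->write 1,move R,goto B. Now: state=B, head=1, tape[-1..2]=0100 (head:   ^)
Step 2: in state B at pos 1, read 0 -> (B,0)->write 0,move L,goto A. Now: state=A, head=0, tape[-1..2]=0100 (head:  ^)
Step 3: in state A at pos 0, read 1 -> (A,1)->write 1,move R,goto C. Now: state=C, head=1, tape[-1..2]=0100 (head:   ^)
Step 4: in state C at pos 1, read 0 -> (C,0)->write 0,move L,goto B. Now: state=B, head=0, tape[-1..2]=0100 (head:  ^)
Step 5: in state B at pos 0, read 1 -> (B,1)->write 1,move L,goto A. Now: state=A, head=-1, tape[-2..2]=00100 (head:  ^)
Step 6: in state A at pos -1, read 0 -> (A,0)->write 1,move R,goto B. Now: state=B, head=0, tape[-2..2]=01100 (head:   ^)
Step 7: in state B at pos 0, read 1 -> (B,1)->write 1,move L,goto A. Now: state=A, head=-1, tape[-2..2]=01100 (head:  ^)
Cells containing 1 after step 7: {-1, 0} -> 2 cell(s)

Answer: 2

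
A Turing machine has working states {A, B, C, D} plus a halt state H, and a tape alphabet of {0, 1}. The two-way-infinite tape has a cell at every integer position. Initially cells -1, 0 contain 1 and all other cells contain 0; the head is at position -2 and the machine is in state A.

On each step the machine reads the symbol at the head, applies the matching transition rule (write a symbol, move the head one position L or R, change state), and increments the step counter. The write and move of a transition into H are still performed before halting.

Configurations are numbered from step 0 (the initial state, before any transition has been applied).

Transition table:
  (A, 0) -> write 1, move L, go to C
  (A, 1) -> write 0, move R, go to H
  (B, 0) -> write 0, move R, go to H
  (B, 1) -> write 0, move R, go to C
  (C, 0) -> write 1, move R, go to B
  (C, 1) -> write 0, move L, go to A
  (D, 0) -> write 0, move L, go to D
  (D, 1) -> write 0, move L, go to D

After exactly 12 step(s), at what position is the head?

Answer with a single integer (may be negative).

Answer: 0

Derivation:
Step 1: in state A at pos -2, read 0 -> (A,0)->write 1,move L,goto C. Now: state=C, head=-3, tape[-4..1]=001110 (head:  ^)
Step 2: in state C at pos -3, read 0 -> (C,0)->write 1,move R,goto B. Now: state=B, head=-2, tape[-4..1]=011110 (head:   ^)
Step 3: in state B at pos -2, read 1 -> (B,1)->write 0,move R,goto C. Now: state=C, head=-1, tape[-4..1]=010110 (head:    ^)
Step 4: in state C at pos -1, read 1 -> (C,1)->write 0,move L,goto A. Now: state=A, head=-2, tape[-4..1]=010010 (head:   ^)
Step 5: in state A at pos -2, read 0 -> (A,0)->write 1,move L,goto C. Now: state=C, head=-3, tape[-4..1]=011010 (head:  ^)
Step 6: in state C at pos -3, read 1 -> (C,1)->write 0,move L,goto A. Now: state=A, head=-4, tape[-5..1]=0001010 (head:  ^)
Step 7: in state A at pos -4, read 0 -> (A,0)->write 1,move L,goto C. Now: state=C, head=-5, tape[-6..1]=00101010 (head:  ^)
Step 8: in state C at pos -5, read 0 -> (C,0)->write 1,move R,goto B. Now: state=B, head=-4, tape[-6..1]=01101010 (head:   ^)
Step 9: in state B at pos -4, read 1 -> (B,1)->write 0,move R,goto C. Now: state=C, head=-3, tape[-6..1]=01001010 (head:    ^)
Step 10: in state C at pos -3, read 0 -> (C,0)->write 1,move R,goto B. Now: state=B, head=-2, tape[-6..1]=01011010 (head:     ^)
Step 11: in state B at pos -2, read 1 -> (B,1)->write 0,move R,goto C. Now: state=C, head=-1, tape[-6..1]=01010010 (head:      ^)
Step 12: in state C at pos -1, read 0 -> (C,0)->write 1,move R,goto B. Now: state=B, head=0, tape[-6..1]=01010110 (head:       ^)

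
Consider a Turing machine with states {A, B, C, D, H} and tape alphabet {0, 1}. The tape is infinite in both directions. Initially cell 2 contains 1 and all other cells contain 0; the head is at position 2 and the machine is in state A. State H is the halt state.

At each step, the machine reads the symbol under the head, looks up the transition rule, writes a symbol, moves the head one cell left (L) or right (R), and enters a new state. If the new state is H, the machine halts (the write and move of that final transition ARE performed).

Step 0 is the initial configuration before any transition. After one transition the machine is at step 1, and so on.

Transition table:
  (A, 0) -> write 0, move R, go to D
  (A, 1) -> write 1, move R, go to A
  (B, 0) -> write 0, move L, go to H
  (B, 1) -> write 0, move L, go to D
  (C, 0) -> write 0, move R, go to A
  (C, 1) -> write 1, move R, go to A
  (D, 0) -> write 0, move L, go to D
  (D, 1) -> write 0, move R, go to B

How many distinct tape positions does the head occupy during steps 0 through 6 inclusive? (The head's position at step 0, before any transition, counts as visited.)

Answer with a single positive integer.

Step 1: in state A at pos 2, read 1 -> (A,1)->write 1,move R,goto A. Now: state=A, head=3, tape[1..4]=0100 (head:   ^)
Step 2: in state A at pos 3, read 0 -> (A,0)->write 0,move R,goto D. Now: state=D, head=4, tape[1..5]=01000 (head:    ^)
Step 3: in state D at pos 4, read 0 -> (D,0)->write 0,move L,goto D. Now: state=D, head=3, tape[1..5]=01000 (head:   ^)
Step 4: in state D at pos 3, read 0 -> (D,0)->write 0,move L,goto D. Now: state=D, head=2, tape[1..5]=01000 (head:  ^)
Step 5: in state D at pos 2, read 1 -> (D,1)->write 0,move R,goto B. Now: state=B, head=3, tape[1..5]=00000 (head:   ^)
Step 6: in state B at pos 3, read 0 -> (B,0)->write 0,move L,goto H. Now: state=H, head=2, tape[1..5]=00000 (head:  ^)
Head positions at steps 0..6: starting at 2, distinct positions visited = {2, 3, 4} -> 3 position(s)

Answer: 3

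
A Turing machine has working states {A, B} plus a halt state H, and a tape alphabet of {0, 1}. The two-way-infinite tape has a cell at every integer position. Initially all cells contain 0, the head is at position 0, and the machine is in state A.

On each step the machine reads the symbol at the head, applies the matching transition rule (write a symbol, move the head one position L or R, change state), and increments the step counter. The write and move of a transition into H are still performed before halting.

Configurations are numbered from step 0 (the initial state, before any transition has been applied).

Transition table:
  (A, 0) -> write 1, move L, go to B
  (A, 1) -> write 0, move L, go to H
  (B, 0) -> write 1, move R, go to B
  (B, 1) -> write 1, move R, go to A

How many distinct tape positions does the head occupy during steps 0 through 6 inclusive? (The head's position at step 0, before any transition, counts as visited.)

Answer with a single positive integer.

Step 1: in state A at pos 0, read 0 -> (A,0)->write 1,move L,goto B. Now: state=B, head=-1, tape[-2..1]=0010 (head:  ^)
Step 2: in state B at pos -1, read 0 -> (B,0)->write 1,move R,goto B. Now: state=B, head=0, tape[-2..1]=0110 (head:   ^)
Step 3: in state B at pos 0, read 1 -> (B,1)->write 1,move R,goto A. Now: state=A, head=1, tape[-2..2]=01100 (head:    ^)
Step 4: in state A at pos 1, read 0 -> (A,0)->write 1,move L,goto B. Now: state=B, head=0, tape[-2..2]=01110 (head:   ^)
Step 5: in state B at pos 0, read 1 -> (B,1)->write 1,move R,goto A. Now: state=A, head=1, tape[-2..2]=01110 (head:    ^)
Step 6: in state A at pos 1, read 1 -> (A,1)->write 0,move L,goto H. Now: state=H, head=0, tape[-2..2]=01100 (head:   ^)
Head positions at steps 0..6: starting at 0, distinct positions visited = {-1, 0, 1} -> 3 position(s)

Answer: 3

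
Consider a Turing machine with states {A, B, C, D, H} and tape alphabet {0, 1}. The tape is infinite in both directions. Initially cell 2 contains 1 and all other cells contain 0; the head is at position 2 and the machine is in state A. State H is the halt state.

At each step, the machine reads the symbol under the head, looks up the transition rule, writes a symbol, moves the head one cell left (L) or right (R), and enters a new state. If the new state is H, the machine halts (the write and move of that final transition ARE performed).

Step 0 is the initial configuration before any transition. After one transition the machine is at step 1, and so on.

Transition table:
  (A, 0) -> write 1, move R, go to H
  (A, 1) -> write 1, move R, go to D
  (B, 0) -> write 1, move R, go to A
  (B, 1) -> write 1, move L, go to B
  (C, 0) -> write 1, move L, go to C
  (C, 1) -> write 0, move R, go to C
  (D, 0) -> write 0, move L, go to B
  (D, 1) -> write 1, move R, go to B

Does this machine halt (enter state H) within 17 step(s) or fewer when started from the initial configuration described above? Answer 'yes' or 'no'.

Step 1: in state A at pos 2, read 1 -> (A,1)->write 1,move R,goto D. Now: state=D, head=3, tape[1..4]=0100 (head:   ^)
Step 2: in state D at pos 3, read 0 -> (D,0)->write 0,move L,goto B. Now: state=B, head=2, tape[1..4]=0100 (head:  ^)
Step 3: in state B at pos 2, read 1 -> (B,1)->write 1,move L,goto B. Now: state=B, head=1, tape[0..4]=00100 (head:  ^)
Step 4: in state B at pos 1, read 0 -> (B,0)->write 1,move R,goto A. Now: state=A, head=2, tape[0..4]=01100 (head:   ^)
Step 5: in state A at pos 2, read 1 -> (A,1)->write 1,move R,goto D. Now: state=D, head=3, tape[0..4]=01100 (head:    ^)
Step 6: in state D at pos 3, read 0 -> (D,0)->write 0,move L,goto B. Now: state=B, head=2, tape[0..4]=01100 (head:   ^)
Step 7: in state B at pos 2, read 1 -> (B,1)->write 1,move L,goto B. Now: state=B, head=1, tape[0..4]=01100 (head:  ^)
Step 8: in state B at pos 1, read 1 -> (B,1)->write 1,move L,goto B. Now: state=B, head=0, tape[-1..4]=001100 (head:  ^)
Step 9: in state B at pos 0, read 0 -> (B,0)->write 1,move R,goto A. Now: state=A, head=1, tape[-1..4]=011100 (head:   ^)
Step 10: in state A at pos 1, read 1 -> (A,1)->write 1,move R,goto D. Now: state=D, head=2, tape[-1..4]=011100 (head:    ^)
Step 11: in state D at pos 2, read 1 -> (D,1)->write 1,move R,goto B. Now: state=B, head=3, tape[-1..4]=011100 (head:     ^)
Step 12: in state B at pos 3, read 0 -> (B,0)->write 1,move R,goto A. Now: state=A, head=4, tape[-1..5]=0111100 (head:      ^)
Step 13: in state A at pos 4, read 0 -> (A,0)->write 1,move R,goto H. Now: state=H, head=5, tape[-1..6]=01111100 (head:       ^)
State H reached at step 13; 13 <= 17 -> yes

Answer: yes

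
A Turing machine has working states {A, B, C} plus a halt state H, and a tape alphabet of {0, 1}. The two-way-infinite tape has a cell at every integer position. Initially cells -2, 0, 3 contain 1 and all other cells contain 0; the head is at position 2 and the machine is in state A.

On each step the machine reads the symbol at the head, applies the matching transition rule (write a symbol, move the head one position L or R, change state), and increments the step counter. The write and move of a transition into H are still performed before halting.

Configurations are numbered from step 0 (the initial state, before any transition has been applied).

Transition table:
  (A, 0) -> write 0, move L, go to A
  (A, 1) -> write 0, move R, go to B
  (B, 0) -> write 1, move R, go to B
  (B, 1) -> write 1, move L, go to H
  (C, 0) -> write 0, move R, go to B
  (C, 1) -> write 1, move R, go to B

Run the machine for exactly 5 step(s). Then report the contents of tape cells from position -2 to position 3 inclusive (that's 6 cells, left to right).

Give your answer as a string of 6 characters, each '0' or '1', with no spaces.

Step 1: in state A at pos 2, read 0 -> (A,0)->write 0,move L,goto A. Now: state=A, head=1, tape[-3..4]=01010010 (head:     ^)
Step 2: in state A at pos 1, read 0 -> (A,0)->write 0,move L,goto A. Now: state=A, head=0, tape[-3..4]=01010010 (head:    ^)
Step 3: in state A at pos 0, read 1 -> (A,1)->write 0,move R,goto B. Now: state=B, head=1, tape[-3..4]=01000010 (head:     ^)
Step 4: in state B at pos 1, read 0 -> (B,0)->write 1,move R,goto B. Now: state=B, head=2, tape[-3..4]=01001010 (head:      ^)
Step 5: in state B at pos 2, read 0 -> (B,0)->write 1,move R,goto B. Now: state=B, head=3, tape[-3..4]=01001110 (head:       ^)

Answer: 100111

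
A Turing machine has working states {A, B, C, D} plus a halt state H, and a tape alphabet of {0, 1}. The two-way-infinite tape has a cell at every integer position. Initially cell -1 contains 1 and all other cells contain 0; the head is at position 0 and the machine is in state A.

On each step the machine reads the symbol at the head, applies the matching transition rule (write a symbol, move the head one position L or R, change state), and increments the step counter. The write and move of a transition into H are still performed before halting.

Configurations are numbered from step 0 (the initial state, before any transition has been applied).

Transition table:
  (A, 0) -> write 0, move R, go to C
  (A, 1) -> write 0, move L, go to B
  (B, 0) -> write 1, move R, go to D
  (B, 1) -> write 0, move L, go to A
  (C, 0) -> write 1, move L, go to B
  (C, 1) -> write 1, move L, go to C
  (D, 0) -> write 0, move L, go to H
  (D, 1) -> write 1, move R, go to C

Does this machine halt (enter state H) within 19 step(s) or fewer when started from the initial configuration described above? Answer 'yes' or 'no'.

Step 1: in state A at pos 0, read 0 -> (A,0)->write 0,move R,goto C. Now: state=C, head=1, tape[-2..2]=01000 (head:    ^)
Step 2: in state C at pos 1, read 0 -> (C,0)->write 1,move L,goto B. Now: state=B, head=0, tape[-2..2]=01010 (head:   ^)
Step 3: in state B at pos 0, read 0 -> (B,0)->write 1,move R,goto D. Now: state=D, head=1, tape[-2..2]=01110 (head:    ^)
Step 4: in state D at pos 1, read 1 -> (D,1)->write 1,move R,goto C. Now: state=C, head=2, tape[-2..3]=011100 (head:     ^)
Step 5: in state C at pos 2, read 0 -> (C,0)->write 1,move L,goto B. Now: state=B, head=1, tape[-2..3]=011110 (head:    ^)
Step 6: in state B at pos 1, read 1 -> (B,1)->write 0,move L,goto A. Now: state=A, head=0, tape[-2..3]=011010 (head:   ^)
Step 7: in state A at pos 0, read 1 -> (A,1)->write 0,move L,goto B. Now: state=B, head=-1, tape[-2..3]=010010 (head:  ^)
Step 8: in state B at pos -1, read 1 -> (B,1)->write 0,move L,goto A. Now: state=A, head=-2, tape[-3..3]=0000010 (head:  ^)
Step 9: in state A at pos -2, read 0 -> (A,0)->write 0,move R,goto C. Now: state=C, head=-1, tape[-3..3]=0000010 (head:   ^)
Step 10: in state C at pos -1, read 0 -> (C,0)->write 1,move L,goto B. Now: state=B, head=-2, tape[-3..3]=0010010 (head:  ^)
Step 11: in state B at pos -2, read 0 -> (B,0)->write 1,move R,goto D. Now: state=D, head=-1, tape[-3..3]=0110010 (head:   ^)
Step 12: in state D at pos -1, read 1 -> (D,1)->write 1,move R,goto C. Now: state=C, head=0, tape[-3..3]=0110010 (head:    ^)
Step 13: in state C at pos 0, read 0 -> (C,0)->write 1,move L,goto B. Now: state=B, head=-1, tape[-3..3]=0111010 (head:   ^)
Step 14: in state B at pos -1, read 1 -> (B,1)->write 0,move L,goto A. Now: state=A, head=-2, tape[-3..3]=0101010 (head:  ^)
Step 15: in state A at pos -2, read 1 -> (A,1)->write 0,move L,goto B. Now: state=B, head=-3, tape[-4..3]=00001010 (head:  ^)
Step 16: in state B at pos -3, read 0 -> (B,0)->write 1,move R,goto D. Now: state=D, head=-2, tape[-4..3]=01001010 (head:   ^)
Step 17: in state D at pos -2, read 0 -> (D,0)->write 0,move L,goto H. Now: state=H, head=-3, tape[-4..3]=01001010 (head:  ^)
State H reached at step 17; 17 <= 19 -> yes

Answer: yes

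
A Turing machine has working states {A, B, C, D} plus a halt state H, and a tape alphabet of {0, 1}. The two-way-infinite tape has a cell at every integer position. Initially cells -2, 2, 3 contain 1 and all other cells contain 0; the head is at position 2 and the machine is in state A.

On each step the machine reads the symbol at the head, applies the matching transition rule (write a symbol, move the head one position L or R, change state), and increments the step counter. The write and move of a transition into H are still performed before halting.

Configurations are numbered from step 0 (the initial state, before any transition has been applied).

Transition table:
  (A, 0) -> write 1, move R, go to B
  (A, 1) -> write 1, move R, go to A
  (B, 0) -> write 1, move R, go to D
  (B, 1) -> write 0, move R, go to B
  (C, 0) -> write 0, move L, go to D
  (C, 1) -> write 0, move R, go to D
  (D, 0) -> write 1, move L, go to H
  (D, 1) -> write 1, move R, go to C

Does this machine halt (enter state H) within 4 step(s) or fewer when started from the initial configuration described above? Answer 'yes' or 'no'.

Answer: no

Derivation:
Step 1: in state A at pos 2, read 1 -> (A,1)->write 1,move R,goto A. Now: state=A, head=3, tape[-3..4]=01000110 (head:       ^)
Step 2: in state A at pos 3, read 1 -> (A,1)->write 1,move R,goto A. Now: state=A, head=4, tape[-3..5]=010001100 (head:        ^)
Step 3: in state A at pos 4, read 0 -> (A,0)->write 1,move R,goto B. Now: state=B, head=5, tape[-3..6]=0100011100 (head:         ^)
Step 4: in state B at pos 5, read 0 -> (B,0)->write 1,move R,goto D. Now: state=D, head=6, tape[-3..7]=01000111100 (head:          ^)
After 4 step(s): state = D (not H) -> not halted within 4 -> no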